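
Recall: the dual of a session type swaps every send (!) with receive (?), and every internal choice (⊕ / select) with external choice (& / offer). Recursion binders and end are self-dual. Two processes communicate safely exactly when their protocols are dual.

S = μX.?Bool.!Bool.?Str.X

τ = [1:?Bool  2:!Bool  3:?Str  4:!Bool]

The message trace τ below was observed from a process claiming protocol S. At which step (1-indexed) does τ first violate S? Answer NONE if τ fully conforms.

4

[1] ?Bool  match  state: !Bool.?Str.μX.…
[2] !Bool  match  state: ?Str.μX.…
[3] ?Str  match  state: μX.…
[4] got !Bool, protocol expects ?Bool  ✗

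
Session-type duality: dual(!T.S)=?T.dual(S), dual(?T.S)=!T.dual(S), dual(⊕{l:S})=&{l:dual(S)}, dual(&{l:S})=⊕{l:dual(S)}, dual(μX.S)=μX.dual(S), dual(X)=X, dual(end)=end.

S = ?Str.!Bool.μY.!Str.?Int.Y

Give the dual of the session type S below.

?Str = !Str
  !Bool = ?Bool
    μY = μY  (μ self-dual)
      !Str = ?Str
        ?Int = !Int
          Y ↦ Y

!Str.?Bool.μY.?Str.!Int.Y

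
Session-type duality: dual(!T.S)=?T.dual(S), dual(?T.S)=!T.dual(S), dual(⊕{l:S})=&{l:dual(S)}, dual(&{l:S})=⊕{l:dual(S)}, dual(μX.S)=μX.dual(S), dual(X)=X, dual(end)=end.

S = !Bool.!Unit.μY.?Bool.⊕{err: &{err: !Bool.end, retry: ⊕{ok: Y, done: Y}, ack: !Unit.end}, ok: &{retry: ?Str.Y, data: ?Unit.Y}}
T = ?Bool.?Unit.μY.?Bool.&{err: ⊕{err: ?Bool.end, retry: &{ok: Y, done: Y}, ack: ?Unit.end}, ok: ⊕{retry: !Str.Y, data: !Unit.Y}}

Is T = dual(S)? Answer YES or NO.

!Bool vs ?Bool  ✓
  !Unit vs ?Unit  ✓
    μY vs μY  ✓ (rec unchanged)
      ?Bool vs ?Bool  ✗ same direction on both sides — not dual

NO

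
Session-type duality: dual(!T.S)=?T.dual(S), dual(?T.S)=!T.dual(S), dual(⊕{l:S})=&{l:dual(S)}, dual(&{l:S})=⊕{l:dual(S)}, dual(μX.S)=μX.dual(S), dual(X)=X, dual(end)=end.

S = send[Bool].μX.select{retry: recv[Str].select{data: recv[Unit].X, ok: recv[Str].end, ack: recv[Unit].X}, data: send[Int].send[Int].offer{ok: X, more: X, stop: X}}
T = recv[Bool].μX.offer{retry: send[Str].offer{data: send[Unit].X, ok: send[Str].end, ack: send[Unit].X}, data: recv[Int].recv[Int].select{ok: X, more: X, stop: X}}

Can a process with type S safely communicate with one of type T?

YES

send[Bool] ‖ recv[Bool]  ✓
  μX ‖ μX  ✓ (rec unchanged)
    select{retry,data} ‖ offer{retry,data}  ✓ same labels
      [retry]
        recv[Str] ‖ send[Str]  ✓
          select{data,ok,ack} ‖ offer{data,ok,ack}  ✓ same labels
            [data]
              recv[Unit] ‖ send[Unit]  ✓
                X ‖ X  ✓
            [ok]
              recv[Str] ‖ send[Str]  ✓
                end ‖ end  ✓
            [ack]
              recv[Unit] ‖ send[Unit]  ✓
                X ‖ X  ✓
      [data]
        send[Int] ‖ recv[Int]  ✓
          send[Int] ‖ recv[Int]  ✓
            offer{ok,more,stop} ‖ select{ok,more,stop}  ✓ same labels
              [ok]
                X ‖ X  ✓
              [more]
                X ‖ X  ✓
              [stop]
                X ‖ X  ✓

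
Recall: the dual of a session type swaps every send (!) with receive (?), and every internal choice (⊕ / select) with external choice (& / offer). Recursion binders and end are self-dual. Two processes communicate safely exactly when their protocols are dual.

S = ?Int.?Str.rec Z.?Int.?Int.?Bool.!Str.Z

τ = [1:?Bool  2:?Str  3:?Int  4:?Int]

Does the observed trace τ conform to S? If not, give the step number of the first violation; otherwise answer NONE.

[1] got ?Bool, protocol expects ?Int  ✗

1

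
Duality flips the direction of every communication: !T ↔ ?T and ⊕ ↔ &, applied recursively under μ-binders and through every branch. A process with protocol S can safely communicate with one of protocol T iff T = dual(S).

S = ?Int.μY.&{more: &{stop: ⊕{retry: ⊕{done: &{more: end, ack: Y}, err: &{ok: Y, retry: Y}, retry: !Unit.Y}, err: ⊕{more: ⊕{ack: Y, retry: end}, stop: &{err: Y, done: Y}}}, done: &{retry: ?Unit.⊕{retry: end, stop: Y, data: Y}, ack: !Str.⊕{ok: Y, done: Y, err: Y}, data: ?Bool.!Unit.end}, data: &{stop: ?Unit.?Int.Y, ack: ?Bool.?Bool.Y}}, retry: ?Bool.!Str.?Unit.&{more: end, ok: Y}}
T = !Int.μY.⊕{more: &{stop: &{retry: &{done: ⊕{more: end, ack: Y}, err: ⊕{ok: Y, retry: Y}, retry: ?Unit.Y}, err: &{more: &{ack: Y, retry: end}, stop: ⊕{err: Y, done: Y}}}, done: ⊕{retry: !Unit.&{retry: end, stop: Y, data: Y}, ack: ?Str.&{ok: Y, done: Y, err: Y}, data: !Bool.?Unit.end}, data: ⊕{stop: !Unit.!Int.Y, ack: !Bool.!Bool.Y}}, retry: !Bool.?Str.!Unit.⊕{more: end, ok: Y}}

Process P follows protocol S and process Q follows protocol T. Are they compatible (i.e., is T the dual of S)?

NO

?Int ‖ !Int  match
  μY ‖ μY  match (binder kept)
    &{more,retry} ‖ ⊕{more,retry}  match same labels
      case more:
        &{stop,done,data} ‖ &{stop,done,data}  ✗ choice polarity not flipped — not dual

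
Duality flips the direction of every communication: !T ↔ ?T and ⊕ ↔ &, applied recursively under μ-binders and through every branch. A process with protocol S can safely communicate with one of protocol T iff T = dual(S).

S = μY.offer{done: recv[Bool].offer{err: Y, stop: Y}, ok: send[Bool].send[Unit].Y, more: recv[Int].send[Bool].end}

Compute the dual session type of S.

μY = μY  (binder kept)
  offer{done,ok,more} = select{done,ok,more}  (&→⊕)
    case done:
      recv[Bool] = send[Bool]
        offer{err,stop} = select{err,stop}  (&→⊕)
          case err:
            Y ↦ Y
          case stop:
            Y ↦ Y
    case ok:
      send[Bool] = recv[Bool]
        send[Unit] = recv[Unit]
          Y ↦ Y
    case more:
      recv[Int] = send[Int]
        send[Bool] = recv[Bool]
          end ↦ end

μY.select{done: send[Bool].select{err: Y, stop: Y}, ok: recv[Bool].recv[Unit].Y, more: send[Int].recv[Bool].end}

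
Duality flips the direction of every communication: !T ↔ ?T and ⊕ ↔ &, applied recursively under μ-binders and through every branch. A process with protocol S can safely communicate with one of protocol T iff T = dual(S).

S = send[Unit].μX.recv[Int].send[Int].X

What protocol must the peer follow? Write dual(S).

send[Unit] = recv[Unit]
  μX = μX  (μ self-dual)
    recv[Int] = send[Int]
      send[Int] = recv[Int]
        X self-dual

recv[Unit].μX.send[Int].recv[Int].X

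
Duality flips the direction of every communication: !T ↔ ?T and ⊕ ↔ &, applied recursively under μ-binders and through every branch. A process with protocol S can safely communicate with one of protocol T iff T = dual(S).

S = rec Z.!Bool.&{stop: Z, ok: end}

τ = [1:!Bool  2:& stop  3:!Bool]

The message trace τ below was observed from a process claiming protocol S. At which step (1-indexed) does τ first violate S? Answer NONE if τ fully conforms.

NONE

@1 !Bool  ok  now at &{stop: rec Z.…, ok: end}
@2 & stop  ok  now at rec Z.…
@3 !Bool  ok  now at &{stop: rec Z.…, ok: end}
trace exhausted — no violation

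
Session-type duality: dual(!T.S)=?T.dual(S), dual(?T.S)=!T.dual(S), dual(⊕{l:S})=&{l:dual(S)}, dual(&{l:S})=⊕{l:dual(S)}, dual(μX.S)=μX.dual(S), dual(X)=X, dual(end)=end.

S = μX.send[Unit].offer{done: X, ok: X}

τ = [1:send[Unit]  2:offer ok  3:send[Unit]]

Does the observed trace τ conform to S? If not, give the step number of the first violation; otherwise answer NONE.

step 1: send[Unit]  match  cont: offer{done: μX.…, ok: μX.…}
step 2: offer ok  match  cont: μX.…
step 3: send[Unit]  match  cont: offer{done: μX.…, ok: μX.…}
τ conforms to S (length 3)

NONE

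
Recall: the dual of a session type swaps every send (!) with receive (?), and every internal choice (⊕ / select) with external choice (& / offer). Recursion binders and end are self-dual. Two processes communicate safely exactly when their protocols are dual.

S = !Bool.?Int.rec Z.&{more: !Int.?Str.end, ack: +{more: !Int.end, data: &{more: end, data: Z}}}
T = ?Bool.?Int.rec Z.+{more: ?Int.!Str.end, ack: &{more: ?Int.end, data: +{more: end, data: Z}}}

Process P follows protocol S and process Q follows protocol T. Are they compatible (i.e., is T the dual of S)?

!Bool vs ?Bool  ✓
  ?Int vs ?Int  ✗ same direction on both sides — not dual

NO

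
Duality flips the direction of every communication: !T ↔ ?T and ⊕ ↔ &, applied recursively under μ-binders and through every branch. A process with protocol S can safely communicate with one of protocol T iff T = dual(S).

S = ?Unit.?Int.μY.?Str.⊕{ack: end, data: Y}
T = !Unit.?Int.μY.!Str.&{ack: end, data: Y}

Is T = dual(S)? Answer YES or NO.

NO

?Unit ‖ !Unit  match
  ?Int ‖ ?Int  ✗ same direction on both sides — not dual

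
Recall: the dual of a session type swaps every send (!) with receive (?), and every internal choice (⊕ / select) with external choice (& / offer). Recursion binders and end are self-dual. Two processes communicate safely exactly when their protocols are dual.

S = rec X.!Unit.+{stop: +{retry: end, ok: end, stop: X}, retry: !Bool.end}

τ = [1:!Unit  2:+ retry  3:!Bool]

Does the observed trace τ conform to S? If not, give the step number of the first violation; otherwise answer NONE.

NONE

[1] !Unit  match  cont: +{stop: +{retry: end, ok: end, stop: rec X.…}, retry: !Bool.end}
[2] + retry  match  cont: !Bool.end
[3] !Bool  match  cont: end
trace exhausted — no violation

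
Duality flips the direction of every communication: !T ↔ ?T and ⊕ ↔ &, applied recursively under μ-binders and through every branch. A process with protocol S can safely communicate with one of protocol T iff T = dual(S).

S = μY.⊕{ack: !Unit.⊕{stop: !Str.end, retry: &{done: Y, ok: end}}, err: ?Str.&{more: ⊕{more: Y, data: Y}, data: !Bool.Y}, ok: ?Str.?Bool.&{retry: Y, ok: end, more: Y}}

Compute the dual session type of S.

μY → μY  (binder kept)
  ⊕{ack,err,ok} → &{ack,err,ok}  (⊕→&)
    [ack]
      !Unit → ?Unit
        ⊕{stop,retry} → &{stop,retry}  (⊕→&)
          [stop]
            !Str → ?Str
              end self-dual
          [retry]
            &{done,ok} → ⊕{done,ok}  (&→⊕)
              [done]
                Y self-dual
              [ok]
                end self-dual
    [err]
      ?Str → !Str
        &{more,data} → ⊕{more,data}  (&→⊕)
          [more]
            ⊕{more,data} → &{more,data}  (⊕→&)
              [more]
                Y self-dual
              [data]
                Y self-dual
          [data]
            !Bool → ?Bool
              Y self-dual
    [ok]
      ?Str → !Str
        ?Bool → !Bool
          &{retry,ok,more} → ⊕{retry,ok,more}  (&→⊕)
            [retry]
              Y self-dual
            [ok]
              end self-dual
            [more]
              Y self-dual

μY.&{ack: ?Unit.&{stop: ?Str.end, retry: ⊕{done: Y, ok: end}}, err: !Str.⊕{more: &{more: Y, data: Y}, data: ?Bool.Y}, ok: !Str.!Bool.⊕{retry: Y, ok: end, more: Y}}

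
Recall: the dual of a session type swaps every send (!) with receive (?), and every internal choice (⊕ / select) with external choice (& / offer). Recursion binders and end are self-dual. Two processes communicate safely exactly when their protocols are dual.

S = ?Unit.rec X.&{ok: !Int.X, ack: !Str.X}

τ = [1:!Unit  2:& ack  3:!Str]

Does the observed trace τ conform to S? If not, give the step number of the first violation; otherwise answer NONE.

1

[1] got !Unit, protocol expects ?Unit  ✗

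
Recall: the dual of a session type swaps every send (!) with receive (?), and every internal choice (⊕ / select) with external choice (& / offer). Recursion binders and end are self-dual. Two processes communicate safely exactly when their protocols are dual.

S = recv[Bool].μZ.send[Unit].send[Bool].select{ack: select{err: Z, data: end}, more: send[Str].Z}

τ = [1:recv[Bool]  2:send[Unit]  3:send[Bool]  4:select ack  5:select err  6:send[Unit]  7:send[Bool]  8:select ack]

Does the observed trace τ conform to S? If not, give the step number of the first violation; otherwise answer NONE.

NONE

@1 recv[Bool]  ✓  now at μZ.…
@2 send[Unit]  ✓  now at send[Bool].select{ack: select{err: μZ.…, data: end}, more: send[Str].μZ.…}
@3 send[Bool]  ✓  now at select{ack: select{err: μZ.…, data: end}, more: send[Str].μZ.…}
@4 select ack  ✓  now at select{err: μZ.…, data: end}
@5 select err  ✓  now at μZ.…
@6 send[Unit]  ✓  now at send[Bool].select{ack: select{err: μZ.…, data: end}, more: send[Str].μZ.…}
@7 send[Bool]  ✓  now at select{ack: select{err: μZ.…, data: end}, more: send[Str].μZ.…}
@8 select ack  ✓  now at select{err: μZ.…, data: end}
trace exhausted — no violation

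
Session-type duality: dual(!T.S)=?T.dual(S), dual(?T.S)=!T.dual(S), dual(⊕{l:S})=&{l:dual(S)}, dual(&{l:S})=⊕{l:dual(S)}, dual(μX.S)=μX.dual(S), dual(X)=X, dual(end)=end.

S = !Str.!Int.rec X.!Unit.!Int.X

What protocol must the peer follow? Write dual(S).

!Str → ?Str
  !Int → ?Int
    rec X → rec X  (binder kept)
      !Unit → ?Unit
        !Int → ?Int
          dual(X) = X

?Str.?Int.rec X.?Unit.?Int.X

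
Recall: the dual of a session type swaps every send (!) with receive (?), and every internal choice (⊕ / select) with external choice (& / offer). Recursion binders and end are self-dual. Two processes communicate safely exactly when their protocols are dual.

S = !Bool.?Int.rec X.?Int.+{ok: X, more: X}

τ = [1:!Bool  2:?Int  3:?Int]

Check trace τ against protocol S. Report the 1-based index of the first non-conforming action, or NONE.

NONE

[1] !Bool  ok  residual = ?Int.rec X.…
[2] ?Int  ok  residual = rec X.…
[3] ?Int  ok  residual = +{ok: rec X.…, more: rec X.…}
trace exhausted — no violation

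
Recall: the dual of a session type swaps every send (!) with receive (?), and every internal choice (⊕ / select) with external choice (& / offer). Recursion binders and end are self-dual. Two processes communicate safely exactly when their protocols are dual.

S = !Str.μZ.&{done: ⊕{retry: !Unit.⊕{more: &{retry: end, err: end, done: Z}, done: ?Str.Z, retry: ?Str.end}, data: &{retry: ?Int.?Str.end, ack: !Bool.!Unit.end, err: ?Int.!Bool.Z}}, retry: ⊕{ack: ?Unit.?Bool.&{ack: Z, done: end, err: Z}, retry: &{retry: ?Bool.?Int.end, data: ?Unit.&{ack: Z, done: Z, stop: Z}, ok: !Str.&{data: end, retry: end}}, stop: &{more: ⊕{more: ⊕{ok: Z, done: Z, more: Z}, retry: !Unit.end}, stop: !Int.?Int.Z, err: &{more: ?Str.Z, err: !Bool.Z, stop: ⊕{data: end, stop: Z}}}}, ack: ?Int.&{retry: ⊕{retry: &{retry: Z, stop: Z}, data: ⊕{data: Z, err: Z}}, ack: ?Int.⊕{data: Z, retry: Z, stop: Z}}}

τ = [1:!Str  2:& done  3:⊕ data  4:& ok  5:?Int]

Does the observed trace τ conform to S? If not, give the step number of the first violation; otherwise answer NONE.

@1 !Str  ✓  now at μZ.…
@2 & done  ✓  now at ⊕{retry: !Unit.⊕{more: &{retry: end, err: end, done: μZ.…}, done: ?Str.μZ.…, retry: ?Str.end}, data: &{retry: ?Int.?Str.end, ack: !Bool.!Unit.end, err: ?Int.!Bool.μZ.…}}
@3 ⊕ data  ✓  now at &{retry: ?Int.?Str.end, ack: !Bool.!Unit.end, err: ?Int.!Bool.μZ.…}
@4 got & ok, protocol expects & retry or & ack or & err  ✗

4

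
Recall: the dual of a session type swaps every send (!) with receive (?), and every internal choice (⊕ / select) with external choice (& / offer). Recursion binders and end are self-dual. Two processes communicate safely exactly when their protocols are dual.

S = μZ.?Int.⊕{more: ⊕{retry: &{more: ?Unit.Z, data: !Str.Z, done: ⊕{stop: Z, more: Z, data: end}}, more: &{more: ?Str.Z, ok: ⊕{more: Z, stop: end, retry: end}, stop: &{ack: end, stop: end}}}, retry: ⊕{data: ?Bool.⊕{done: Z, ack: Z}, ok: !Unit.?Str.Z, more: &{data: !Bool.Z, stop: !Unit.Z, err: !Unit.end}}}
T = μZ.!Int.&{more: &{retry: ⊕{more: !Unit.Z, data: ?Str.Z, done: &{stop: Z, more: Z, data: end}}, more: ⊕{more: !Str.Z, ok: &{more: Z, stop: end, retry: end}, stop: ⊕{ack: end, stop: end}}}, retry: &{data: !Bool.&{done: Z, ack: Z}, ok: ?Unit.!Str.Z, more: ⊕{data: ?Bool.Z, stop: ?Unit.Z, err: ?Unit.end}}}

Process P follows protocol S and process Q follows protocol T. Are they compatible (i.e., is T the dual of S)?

YES

μZ | μZ  match (μ self-dual)
  ?Int | !Int  match
    ⊕{more,retry} | &{more,retry}  match label sets agree
      [more]
        ⊕{retry,more} | &{retry,more}  match label sets agree
          [retry]
            &{more,data,done} | ⊕{more,data,done}  match label sets agree
              [more]
                ?Unit | !Unit  match
                  Z | Z  match
              [data]
                !Str | ?Str  match
                  Z | Z  match
              [done]
                ⊕{stop,more,data} | &{stop,more,data}  match label sets agree
                  [stop]
                    Z | Z  match
                  [more]
                    Z | Z  match
                  [data]
                    end | end  match
          [more]
            &{more,ok,stop} | ⊕{more,ok,stop}  match label sets agree
              [more]
                ?Str | !Str  match
                  Z | Z  match
              [ok]
                ⊕{more,stop,retry} | &{more,stop,retry}  match label sets agree
                  [more]
                    Z | Z  match
                  [stop]
                    end | end  match
                  [retry]
                    end | end  match
              [stop]
                &{ack,stop} | ⊕{ack,stop}  match label sets agree
                  [ack]
                    end | end  match
                  [stop]
                    end | end  match
      [retry]
        ⊕{data,ok,more} | &{data,ok,more}  match label sets agree
          [data]
            ?Bool | !Bool  match
              ⊕{done,ack} | &{done,ack}  match label sets agree
                [done]
                  Z | Z  match
                [ack]
                  Z | Z  match
          [ok]
            !Unit | ?Unit  match
              ?Str | !Str  match
                Z | Z  match
          [more]
            &{data,stop,err} | ⊕{data,stop,err}  match label sets agree
              [data]
                !Bool | ?Bool  match
                  Z | Z  match
              [stop]
                !Unit | ?Unit  match
                  Z | Z  match
              [err]
                !Unit | ?Unit  match
                  end | end  match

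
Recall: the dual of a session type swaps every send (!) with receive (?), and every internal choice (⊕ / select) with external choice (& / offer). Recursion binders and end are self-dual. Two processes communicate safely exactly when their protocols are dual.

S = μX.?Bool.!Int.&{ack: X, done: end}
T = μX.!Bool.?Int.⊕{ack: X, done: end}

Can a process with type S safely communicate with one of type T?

μX vs μX  match (binder kept)
  ?Bool vs !Bool  match
    !Int vs ?Int  match
      &{ack,done} vs ⊕{ack,done}  match labels match
        case ack:
          X vs X  match
        case done:
          end vs end  match

YES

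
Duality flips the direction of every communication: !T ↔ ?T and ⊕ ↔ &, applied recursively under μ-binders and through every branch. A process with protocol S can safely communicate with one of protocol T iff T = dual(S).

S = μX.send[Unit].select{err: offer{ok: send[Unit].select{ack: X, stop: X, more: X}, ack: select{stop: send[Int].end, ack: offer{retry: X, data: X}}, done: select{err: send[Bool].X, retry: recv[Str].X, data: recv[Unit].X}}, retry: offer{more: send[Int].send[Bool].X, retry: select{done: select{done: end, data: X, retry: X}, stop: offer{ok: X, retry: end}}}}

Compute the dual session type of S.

μX.recv[Unit].offer{err: select{ok: recv[Unit].offer{ack: X, stop: X, more: X}, ack: offer{stop: recv[Int].end, ack: select{retry: X, data: X}}, done: offer{err: recv[Bool].X, retry: send[Str].X, data: send[Unit].X}}, retry: select{more: recv[Int].recv[Bool].X, retry: offer{done: offer{done: end, data: X, retry: X}, stop: select{ok: X, retry: end}}}}

μX ↦ μX  (binder kept)
  send[Unit] ↦ recv[Unit]
    select{err,retry} ↦ offer{err,retry}  (select→offer)
      [err]
        offer{ok,ack,done} ↦ select{ok,ack,done}  (offer→select)
          [ok]
            send[Unit] ↦ recv[Unit]
              select{ack,stop,more} ↦ offer{ack,stop,more}  (select→offer)
                [ack]
                  dual(X) = X
                [stop]
                  dual(X) = X
                [more]
                  dual(X) = X
          [ack]
            select{stop,ack} ↦ offer{stop,ack}  (select→offer)
              [stop]
                send[Int] ↦ recv[Int]
                  dual(end) = end
              [ack]
                offer{retry,data} ↦ select{retry,data}  (offer→select)
                  [retry]
                    dual(X) = X
                  [data]
                    dual(X) = X
          [done]
            select{err,retry,data} ↦ offer{err,retry,data}  (select→offer)
              [err]
                send[Bool] ↦ recv[Bool]
                  dual(X) = X
              [retry]
                recv[Str] ↦ send[Str]
                  dual(X) = X
              [data]
                recv[Unit] ↦ send[Unit]
                  dual(X) = X
      [retry]
        offer{more,retry} ↦ select{more,retry}  (offer→select)
          [more]
            send[Int] ↦ recv[Int]
              send[Bool] ↦ recv[Bool]
                dual(X) = X
          [retry]
            select{done,stop} ↦ offer{done,stop}  (select→offer)
              [done]
                select{done,data,retry} ↦ offer{done,data,retry}  (select→offer)
                  [done]
                    dual(end) = end
                  [data]
                    dual(X) = X
                  [retry]
                    dual(X) = X
              [stop]
                offer{ok,retry} ↦ select{ok,retry}  (offer→select)
                  [ok]
                    dual(X) = X
                  [retry]
                    dual(end) = end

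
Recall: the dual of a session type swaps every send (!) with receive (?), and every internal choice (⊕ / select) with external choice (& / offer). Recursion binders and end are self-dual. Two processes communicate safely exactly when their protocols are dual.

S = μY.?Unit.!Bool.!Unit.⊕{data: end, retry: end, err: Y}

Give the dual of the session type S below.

μY.!Unit.?Bool.?Unit.&{data: end, retry: end, err: Y}

μY → μY  (rec unchanged)
  ?Unit → !Unit
    !Bool → ?Bool
      !Unit → ?Unit
        ⊕{data,retry,err} → &{data,retry,err}  (⊕→&)
          [data]
            end self-dual
          [retry]
            end self-dual
          [err]
            Y self-dual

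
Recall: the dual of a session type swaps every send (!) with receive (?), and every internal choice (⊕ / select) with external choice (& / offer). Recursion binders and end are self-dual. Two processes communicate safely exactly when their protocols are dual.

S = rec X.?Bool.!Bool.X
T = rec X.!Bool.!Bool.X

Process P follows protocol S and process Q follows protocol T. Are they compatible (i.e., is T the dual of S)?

NO

rec X vs rec X  ✓ (μ self-dual)
  ?Bool vs !Bool  ✓
    !Bool vs !Bool  ✗ same direction on both sides — not dual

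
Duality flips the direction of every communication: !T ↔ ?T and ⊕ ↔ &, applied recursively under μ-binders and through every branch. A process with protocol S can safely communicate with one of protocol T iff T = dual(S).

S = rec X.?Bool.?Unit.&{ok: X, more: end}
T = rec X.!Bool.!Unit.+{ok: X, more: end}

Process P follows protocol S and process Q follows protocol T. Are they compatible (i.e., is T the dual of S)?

rec X vs rec X  ✓ (μ self-dual)
  ?Bool vs !Bool  ✓
    ?Unit vs !Unit  ✓
      &{ok,more} vs +{ok,more}  ✓ label sets agree
        case ok:
          X vs X  ✓
        case more:
          end vs end  ✓

YES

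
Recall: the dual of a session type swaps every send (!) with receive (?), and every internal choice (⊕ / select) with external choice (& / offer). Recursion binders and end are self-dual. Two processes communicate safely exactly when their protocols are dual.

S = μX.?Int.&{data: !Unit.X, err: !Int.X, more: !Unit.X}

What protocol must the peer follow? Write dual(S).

μX.!Int.⊕{data: ?Unit.X, err: ?Int.X, more: ?Unit.X}

μX → μX  (rec unchanged)
  ?Int → !Int
    &{data,err,more} → ⊕{data,err,more}  (external→internal)
      [data]
        !Unit → ?Unit
          X self-dual
      [err]
        !Int → ?Int
          X self-dual
      [more]
        !Unit → ?Unit
          X self-dual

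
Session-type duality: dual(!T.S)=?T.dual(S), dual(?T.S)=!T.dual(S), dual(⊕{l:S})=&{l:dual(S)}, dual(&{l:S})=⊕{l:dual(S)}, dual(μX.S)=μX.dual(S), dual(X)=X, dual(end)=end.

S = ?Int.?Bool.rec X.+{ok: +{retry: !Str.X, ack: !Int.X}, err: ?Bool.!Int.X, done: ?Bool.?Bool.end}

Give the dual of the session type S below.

!Int.!Bool.rec X.&{ok: &{retry: ?Str.X, ack: ?Int.X}, err: !Bool.?Int.X, done: !Bool.!Bool.end}

?Int → !Int
  ?Bool → !Bool
    rec X → rec X  (μ self-dual)
      +{ok,err,done} → &{ok,err,done}  (internal→external)
        • ok:
          +{retry,ack} → &{retry,ack}  (internal→external)
            • retry:
              !Str → ?Str
                X self-dual
            • ack:
              !Int → ?Int
                X self-dual
        • err:
          ?Bool → !Bool
            !Int → ?Int
              X self-dual
        • done:
          ?Bool → !Bool
            ?Bool → !Bool
              end self-dual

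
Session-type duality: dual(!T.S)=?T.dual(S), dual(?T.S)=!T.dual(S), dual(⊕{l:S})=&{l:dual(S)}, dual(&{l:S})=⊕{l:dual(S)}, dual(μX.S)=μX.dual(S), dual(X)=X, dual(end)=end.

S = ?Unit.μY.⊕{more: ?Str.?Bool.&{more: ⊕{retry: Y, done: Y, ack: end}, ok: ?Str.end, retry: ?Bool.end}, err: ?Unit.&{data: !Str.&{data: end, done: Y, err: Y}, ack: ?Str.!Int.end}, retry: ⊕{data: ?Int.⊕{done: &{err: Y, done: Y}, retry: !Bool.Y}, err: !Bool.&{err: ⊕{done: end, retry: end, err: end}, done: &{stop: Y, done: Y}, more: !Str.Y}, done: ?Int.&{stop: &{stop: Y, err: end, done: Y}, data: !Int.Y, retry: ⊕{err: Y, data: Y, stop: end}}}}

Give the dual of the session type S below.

!Unit.μY.&{more: !Str.!Bool.⊕{more: &{retry: Y, done: Y, ack: end}, ok: !Str.end, retry: !Bool.end}, err: !Unit.⊕{data: ?Str.⊕{data: end, done: Y, err: Y}, ack: !Str.?Int.end}, retry: &{data: !Int.&{done: ⊕{err: Y, done: Y}, retry: ?Bool.Y}, err: ?Bool.⊕{err: &{done: end, retry: end, err: end}, done: ⊕{stop: Y, done: Y}, more: ?Str.Y}, done: !Int.⊕{stop: ⊕{stop: Y, err: end, done: Y}, data: ?Int.Y, retry: &{err: Y, data: Y, stop: end}}}}

?Unit = !Unit
  μY = μY  (rec unchanged)
    ⊕{more,err,retry} = &{more,err,retry}  (select→offer)
      • more:
        ?Str = !Str
          ?Bool = !Bool
            &{more,ok,retry} = ⊕{more,ok,retry}  (offer→select)
              • more:
                ⊕{retry,done,ack} = &{retry,done,ack}  (select→offer)
                  • retry:
                    dual(Y) = Y
                  • done:
                    dual(Y) = Y
                  • ack:
                    dual(end) = end
              • ok:
                ?Str = !Str
                  dual(end) = end
              • retry:
                ?Bool = !Bool
                  dual(end) = end
      • err:
        ?Unit = !Unit
          &{data,ack} = ⊕{data,ack}  (offer→select)
            • data:
              !Str = ?Str
                &{data,done,err} = ⊕{data,done,err}  (offer→select)
                  • data:
                    dual(end) = end
                  • done:
                    dual(Y) = Y
                  • err:
                    dual(Y) = Y
            • ack:
              ?Str = !Str
                !Int = ?Int
                  dual(end) = end
      • retry:
        ⊕{data,err,done} = &{data,err,done}  (select→offer)
          • data:
            ?Int = !Int
              ⊕{done,retry} = &{done,retry}  (select→offer)
                • done:
                  &{err,done} = ⊕{err,done}  (offer→select)
                    • err:
                      dual(Y) = Y
                    • done:
                      dual(Y) = Y
                • retry:
                  !Bool = ?Bool
                    dual(Y) = Y
          • err:
            !Bool = ?Bool
              &{err,done,more} = ⊕{err,done,more}  (offer→select)
                • err:
                  ⊕{done,retry,err} = &{done,retry,err}  (select→offer)
                    • done:
                      dual(end) = end
                    • retry:
                      dual(end) = end
                    • err:
                      dual(end) = end
                • done:
                  &{stop,done} = ⊕{stop,done}  (offer→select)
                    • stop:
                      dual(Y) = Y
                    • done:
                      dual(Y) = Y
                • more:
                  !Str = ?Str
                    dual(Y) = Y
          • done:
            ?Int = !Int
              &{stop,data,retry} = ⊕{stop,data,retry}  (offer→select)
                • stop:
                  &{stop,err,done} = ⊕{stop,err,done}  (offer→select)
                    • stop:
                      dual(Y) = Y
                    • err:
                      dual(end) = end
                    • done:
                      dual(Y) = Y
                • data:
                  !Int = ?Int
                    dual(Y) = Y
                • retry:
                  ⊕{err,data,stop} = &{err,data,stop}  (select→offer)
                    • err:
                      dual(Y) = Y
                    • data:
                      dual(Y) = Y
                    • stop:
                      dual(end) = end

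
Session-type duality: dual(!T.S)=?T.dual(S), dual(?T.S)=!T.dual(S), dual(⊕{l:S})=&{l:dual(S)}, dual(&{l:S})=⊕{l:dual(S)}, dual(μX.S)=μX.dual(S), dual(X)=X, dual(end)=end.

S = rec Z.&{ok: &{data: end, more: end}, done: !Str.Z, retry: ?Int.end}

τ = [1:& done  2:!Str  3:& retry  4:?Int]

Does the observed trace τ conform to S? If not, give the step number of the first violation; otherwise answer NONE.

NONE

[1] & done  ✓  state: !Str.rec Z.…
[2] !Str  ✓  state: rec Z.…
[3] & retry  ✓  state: ?Int.end
[4] ?Int  ✓  state: end
τ conforms to S (length 4)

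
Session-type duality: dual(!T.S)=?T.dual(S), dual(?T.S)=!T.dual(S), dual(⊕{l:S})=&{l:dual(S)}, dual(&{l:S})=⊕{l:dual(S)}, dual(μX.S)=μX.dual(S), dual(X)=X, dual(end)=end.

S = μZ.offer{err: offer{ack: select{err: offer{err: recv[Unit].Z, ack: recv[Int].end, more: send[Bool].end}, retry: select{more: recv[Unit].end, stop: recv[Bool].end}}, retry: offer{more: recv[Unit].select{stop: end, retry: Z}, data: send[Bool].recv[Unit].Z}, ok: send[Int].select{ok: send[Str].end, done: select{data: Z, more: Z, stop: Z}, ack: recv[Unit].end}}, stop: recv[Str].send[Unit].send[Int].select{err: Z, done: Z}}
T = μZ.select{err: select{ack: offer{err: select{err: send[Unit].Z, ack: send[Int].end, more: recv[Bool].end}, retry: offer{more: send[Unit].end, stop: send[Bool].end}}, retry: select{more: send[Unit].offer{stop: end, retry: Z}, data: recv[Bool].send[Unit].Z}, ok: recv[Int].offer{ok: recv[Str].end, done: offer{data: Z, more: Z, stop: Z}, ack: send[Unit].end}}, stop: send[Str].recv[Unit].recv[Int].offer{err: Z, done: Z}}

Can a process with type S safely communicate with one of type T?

μZ | μZ  match (rec unchanged)
  offer{err,stop} | select{err,stop}  match label sets agree
    case err:
      offer{ack,retry,ok} | select{ack,retry,ok}  match label sets agree
        case ack:
          select{err,retry} | offer{err,retry}  match label sets agree
            case err:
              offer{err,ack,more} | select{err,ack,more}  match label sets agree
                case err:
                  recv[Unit] | send[Unit]  match
                    Z | Z  match
                case ack:
                  recv[Int] | send[Int]  match
                    end | end  match
                case more:
                  send[Bool] | recv[Bool]  match
                    end | end  match
            case retry:
              select{more,stop} | offer{more,stop}  match label sets agree
                case more:
                  recv[Unit] | send[Unit]  match
                    end | end  match
                case stop:
                  recv[Bool] | send[Bool]  match
                    end | end  match
        case retry:
          offer{more,data} | select{more,data}  match label sets agree
            case more:
              recv[Unit] | send[Unit]  match
                select{stop,retry} | offer{stop,retry}  match label sets agree
                  case stop:
                    end | end  match
                  case retry:
                    Z | Z  match
            case data:
              send[Bool] | recv[Bool]  match
                recv[Unit] | send[Unit]  match
                  Z | Z  match
        case ok:
          send[Int] | recv[Int]  match
            select{ok,done,ack} | offer{ok,done,ack}  match label sets agree
              case ok:
                send[Str] | recv[Str]  match
                  end | end  match
              case done:
                select{data,more,stop} | offer{data,more,stop}  match label sets agree
                  case data:
                    Z | Z  match
                  case more:
                    Z | Z  match
                  case stop:
                    Z | Z  match
              case ack:
                recv[Unit] | send[Unit]  match
                  end | end  match
    case stop:
      recv[Str] | send[Str]  match
        send[Unit] | recv[Unit]  match
          send[Int] | recv[Int]  match
            select{err,done} | offer{err,done}  match label sets agree
              case err:
                Z | Z  match
              case done:
                Z | Z  match

YES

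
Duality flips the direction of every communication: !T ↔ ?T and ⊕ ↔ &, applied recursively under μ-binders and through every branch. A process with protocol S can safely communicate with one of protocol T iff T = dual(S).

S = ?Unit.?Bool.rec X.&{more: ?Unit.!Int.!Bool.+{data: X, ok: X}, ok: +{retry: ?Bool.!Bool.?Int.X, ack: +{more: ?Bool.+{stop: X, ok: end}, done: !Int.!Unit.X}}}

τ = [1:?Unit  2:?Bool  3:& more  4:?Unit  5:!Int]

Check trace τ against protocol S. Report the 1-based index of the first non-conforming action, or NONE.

@1 ?Unit  ok  state: ?Bool.rec X.…
@2 ?Bool  ok  state: rec X.…
@3 & more  ok  state: ?Unit.!Int.!Bool.+{data: rec X.…, ok: rec X.…}
@4 ?Unit  ok  state: !Int.!Bool.+{data: rec X.…, ok: rec X.…}
@5 !Int  ok  state: !Bool.+{data: rec X.…, ok: rec X.…}
trace exhausted — no violation

NONE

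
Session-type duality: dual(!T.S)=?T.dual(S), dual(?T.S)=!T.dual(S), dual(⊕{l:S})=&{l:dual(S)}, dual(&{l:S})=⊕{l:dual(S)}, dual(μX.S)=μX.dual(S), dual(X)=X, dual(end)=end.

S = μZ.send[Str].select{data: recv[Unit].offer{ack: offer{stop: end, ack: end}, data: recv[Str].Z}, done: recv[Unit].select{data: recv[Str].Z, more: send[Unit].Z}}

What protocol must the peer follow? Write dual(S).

μZ → μZ  (binder kept)
  send[Str] → recv[Str]
    select{data,done} → offer{data,done}  (internal→external)
      • data:
        recv[Unit] → send[Unit]
          offer{ack,data} → select{ack,data}  (&→⊕)
            • ack:
              offer{stop,ack} → select{stop,ack}  (&→⊕)
                • stop:
                  end ↦ end
                • ack:
                  end ↦ end
            • data:
              recv[Str] → send[Str]
                Z ↦ Z
      • done:
        recv[Unit] → send[Unit]
          select{data,more} → offer{data,more}  (internal→external)
            • data:
              recv[Str] → send[Str]
                Z ↦ Z
            • more:
              send[Unit] → recv[Unit]
                Z ↦ Z

μZ.recv[Str].offer{data: send[Unit].select{ack: select{stop: end, ack: end}, data: send[Str].Z}, done: send[Unit].offer{data: send[Str].Z, more: recv[Unit].Z}}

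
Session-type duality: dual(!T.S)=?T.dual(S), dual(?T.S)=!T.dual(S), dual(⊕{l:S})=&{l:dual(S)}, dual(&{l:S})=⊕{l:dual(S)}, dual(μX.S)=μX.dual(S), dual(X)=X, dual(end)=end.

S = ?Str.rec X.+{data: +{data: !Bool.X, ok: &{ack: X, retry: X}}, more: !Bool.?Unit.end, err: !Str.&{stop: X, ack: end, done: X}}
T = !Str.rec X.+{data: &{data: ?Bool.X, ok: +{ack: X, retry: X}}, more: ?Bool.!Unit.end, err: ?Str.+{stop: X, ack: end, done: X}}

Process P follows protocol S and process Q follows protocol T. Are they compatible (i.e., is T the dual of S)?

?Str vs !Str  match
  rec X vs rec X  match (μ self-dual)
    +{data,more,err} vs +{data,more,err}  ✗ choice polarity not flipped — not dual

NO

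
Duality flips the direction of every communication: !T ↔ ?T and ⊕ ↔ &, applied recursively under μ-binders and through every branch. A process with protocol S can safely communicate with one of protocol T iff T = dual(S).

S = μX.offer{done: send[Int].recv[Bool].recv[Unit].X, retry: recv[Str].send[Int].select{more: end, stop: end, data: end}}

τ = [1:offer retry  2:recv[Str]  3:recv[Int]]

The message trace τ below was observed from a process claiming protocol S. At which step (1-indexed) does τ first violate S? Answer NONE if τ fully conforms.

@1 offer retry  ✓  residual = recv[Str].send[Int].select{more: end, stop: end, data: end}
@2 recv[Str]  ✓  residual = send[Int].select{more: end, stop: end, data: end}
@3 got recv[Int], protocol expects send[Int]  ✗

3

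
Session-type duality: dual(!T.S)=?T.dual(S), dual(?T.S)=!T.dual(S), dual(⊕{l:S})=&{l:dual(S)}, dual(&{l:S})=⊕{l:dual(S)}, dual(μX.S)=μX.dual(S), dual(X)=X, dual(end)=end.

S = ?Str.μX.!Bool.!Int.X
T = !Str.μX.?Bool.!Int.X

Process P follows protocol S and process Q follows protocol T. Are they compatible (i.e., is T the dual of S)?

?Str vs !Str  ok
  μX vs μX  ok (rec unchanged)
    !Bool vs ?Bool  ok
      !Int vs !Int  ✗ same direction on both sides — not dual

NO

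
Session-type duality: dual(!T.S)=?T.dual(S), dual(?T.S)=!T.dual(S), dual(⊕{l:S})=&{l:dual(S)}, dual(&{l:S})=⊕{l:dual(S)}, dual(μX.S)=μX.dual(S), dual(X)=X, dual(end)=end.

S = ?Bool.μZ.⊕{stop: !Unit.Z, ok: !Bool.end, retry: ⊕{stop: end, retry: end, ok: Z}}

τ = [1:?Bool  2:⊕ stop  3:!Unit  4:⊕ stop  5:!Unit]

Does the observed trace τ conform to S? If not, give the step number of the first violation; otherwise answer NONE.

[1] ?Bool  ok  now at μZ.…
[2] ⊕ stop  ok  now at !Unit.μZ.…
[3] !Unit  ok  now at μZ.…
[4] ⊕ stop  ok  now at !Unit.μZ.…
[5] !Unit  ok  now at μZ.…
τ conforms to S (length 5)

NONE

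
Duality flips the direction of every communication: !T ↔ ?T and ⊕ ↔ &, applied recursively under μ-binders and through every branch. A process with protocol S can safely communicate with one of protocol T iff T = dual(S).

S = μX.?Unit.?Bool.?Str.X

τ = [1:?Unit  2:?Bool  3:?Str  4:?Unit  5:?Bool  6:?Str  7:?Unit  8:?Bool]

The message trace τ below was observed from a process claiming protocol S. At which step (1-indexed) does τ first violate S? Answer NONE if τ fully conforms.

NONE

@1 ?Unit  ok  now at ?Bool.?Str.μX.…
@2 ?Bool  ok  now at ?Str.μX.…
@3 ?Str  ok  now at μX.…
@4 ?Unit  ok  now at ?Bool.?Str.μX.…
@5 ?Bool  ok  now at ?Str.μX.…
@6 ?Str  ok  now at μX.…
@7 ?Unit  ok  now at ?Bool.?Str.μX.…
@8 ?Bool  ok  now at ?Str.μX.…
all 8 steps conform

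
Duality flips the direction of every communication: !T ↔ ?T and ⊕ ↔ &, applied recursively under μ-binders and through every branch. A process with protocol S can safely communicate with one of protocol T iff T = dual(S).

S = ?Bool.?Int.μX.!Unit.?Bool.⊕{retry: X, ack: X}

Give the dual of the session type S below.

?Bool ↦ !Bool
  ?Int ↦ !Int
    μX ↦ μX  (binder kept)
      !Unit ↦ ?Unit
        ?Bool ↦ !Bool
          ⊕{retry,ack} ↦ &{retry,ack}  (internal→external)
            • retry:
              X ↦ X
            • ack:
              X ↦ X

!Bool.!Int.μX.?Unit.!Bool.&{retry: X, ack: X}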